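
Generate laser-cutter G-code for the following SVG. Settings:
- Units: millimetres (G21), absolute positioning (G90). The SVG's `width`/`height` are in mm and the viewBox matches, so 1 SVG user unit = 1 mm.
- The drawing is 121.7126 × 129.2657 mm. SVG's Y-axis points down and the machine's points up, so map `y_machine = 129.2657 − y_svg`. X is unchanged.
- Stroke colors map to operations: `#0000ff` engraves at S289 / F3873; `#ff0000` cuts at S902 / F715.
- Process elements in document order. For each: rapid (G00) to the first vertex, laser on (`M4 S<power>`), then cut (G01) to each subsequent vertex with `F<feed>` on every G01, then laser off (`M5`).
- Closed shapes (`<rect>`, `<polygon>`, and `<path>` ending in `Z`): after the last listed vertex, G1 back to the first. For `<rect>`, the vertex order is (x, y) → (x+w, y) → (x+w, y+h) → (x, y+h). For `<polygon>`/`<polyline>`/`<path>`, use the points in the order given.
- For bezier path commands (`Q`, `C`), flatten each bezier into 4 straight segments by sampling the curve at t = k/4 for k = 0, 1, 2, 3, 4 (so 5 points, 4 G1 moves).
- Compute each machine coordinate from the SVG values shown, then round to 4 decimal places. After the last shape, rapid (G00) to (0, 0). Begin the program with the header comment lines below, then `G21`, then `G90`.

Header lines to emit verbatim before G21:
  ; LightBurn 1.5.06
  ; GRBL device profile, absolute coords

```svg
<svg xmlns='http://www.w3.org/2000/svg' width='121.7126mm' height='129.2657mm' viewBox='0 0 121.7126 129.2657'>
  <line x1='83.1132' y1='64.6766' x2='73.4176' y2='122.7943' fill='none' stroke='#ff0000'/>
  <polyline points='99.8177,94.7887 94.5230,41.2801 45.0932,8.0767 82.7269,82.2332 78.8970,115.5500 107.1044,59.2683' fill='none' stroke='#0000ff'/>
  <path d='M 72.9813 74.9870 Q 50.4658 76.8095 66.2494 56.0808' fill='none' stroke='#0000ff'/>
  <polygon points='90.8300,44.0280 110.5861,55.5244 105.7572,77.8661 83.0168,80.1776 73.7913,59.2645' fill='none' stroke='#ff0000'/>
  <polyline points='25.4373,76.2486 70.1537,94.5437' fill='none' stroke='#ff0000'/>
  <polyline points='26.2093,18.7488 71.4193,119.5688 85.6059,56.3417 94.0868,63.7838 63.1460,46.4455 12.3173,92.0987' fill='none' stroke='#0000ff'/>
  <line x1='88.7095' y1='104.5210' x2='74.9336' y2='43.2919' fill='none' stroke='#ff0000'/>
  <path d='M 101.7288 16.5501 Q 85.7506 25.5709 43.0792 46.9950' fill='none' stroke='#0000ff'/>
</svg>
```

Since the viewBox matches the mm dimensions, user units are millimetres directly. The only transform is the Y-flip y_m = 129.2657 − y_svg.

Shape 1 is a line segment drawn with `<line>`. Its stroke #ff0000 means cut at S902, F715. After flipping Y the toolpath is (83.1132,64.5891) → (73.4176,6.4714).

Shape 2 is a open polyline drawn with `<polyline>`. Its stroke #0000ff means engrave at S289, F3873. After flipping Y the toolpath is (99.8177,34.4770) → (94.5230,87.9856) → (45.0932,121.1890) → (82.7269,47.0325) → (78.8970,13.7157) → (107.1044,69.9974).

Shape 3 is a quadratic bezier drawn with `<path>`. Its stroke #0000ff means engrave at S289, F3873. After flipping Y the toolpath is (72.9813,54.2787) → (64.1172,54.7769) → (60.0406,58.0940) → (60.7513,64.2300) → (66.2494,73.1849).

Shape 4 is a regular polygon drawn with `<polygon>`. Its stroke #ff0000 means cut at S902, F715. After flipping Y the toolpath is (90.8300,85.2377) → (110.5861,73.7413) → (105.7572,51.3996) → (83.0168,49.0881) → (73.7913,70.0012) → (90.8300,85.2377), returning to the start.

Shape 5 is a line segment drawn with `<polyline>`. Its stroke #ff0000 means cut at S902, F715. After flipping Y the toolpath is (25.4373,53.0171) → (70.1537,34.7220).

Shape 6 is a open polyline drawn with `<polyline>`. Its stroke #0000ff means engrave at S289, F3873. After flipping Y the toolpath is (26.2093,110.5169) → (71.4193,9.6969) → (85.6059,72.9240) → (94.0868,65.4819) → (63.1460,82.8202) → (12.3173,37.1670).

Shape 7 is a line segment drawn with `<line>`. Its stroke #ff0000 means cut at S902, F715. After flipping Y the toolpath is (88.7095,24.7447) → (74.9336,85.9738).

Shape 8 is a quadratic bezier drawn with `<path>`. Its stroke #0000ff means engrave at S289, F3873. After flipping Y the toolpath is (101.7288,112.7156) → (92.0714,107.4300) → (79.0773,100.5940) → (62.7466,92.2075) → (43.0792,82.2707).

; LightBurn 1.5.06
; GRBL device profile, absolute coords
G21
G90
G00 X83.1132 Y64.5891
M4 S902
G01 X73.4176 Y6.4714 F715
M5
G00 X99.8177 Y34.4770
M4 S289
G01 X94.5230 Y87.9856 F3873
G01 X45.0932 Y121.1890 F3873
G01 X82.7269 Y47.0325 F3873
G01 X78.8970 Y13.7157 F3873
G01 X107.1044 Y69.9974 F3873
M5
G00 X72.9813 Y54.2787
M4 S289
G01 X64.1172 Y54.7769 F3873
G01 X60.0406 Y58.0940 F3873
G01 X60.7513 Y64.2300 F3873
G01 X66.2494 Y73.1849 F3873
M5
G00 X90.8300 Y85.2377
M4 S902
G01 X110.5861 Y73.7413 F715
G01 X105.7572 Y51.3996 F715
G01 X83.0168 Y49.0881 F715
G01 X73.7913 Y70.0012 F715
G01 X90.8300 Y85.2377 F715
M5
G00 X25.4373 Y53.0171
M4 S902
G01 X70.1537 Y34.7220 F715
M5
G00 X26.2093 Y110.5169
M4 S289
G01 X71.4193 Y9.6969 F3873
G01 X85.6059 Y72.9240 F3873
G01 X94.0868 Y65.4819 F3873
G01 X63.1460 Y82.8202 F3873
G01 X12.3173 Y37.1670 F3873
M5
G00 X88.7095 Y24.7447
M4 S902
G01 X74.9336 Y85.9738 F715
M5
G00 X101.7288 Y112.7156
M4 S289
G01 X92.0714 Y107.4300 F3873
G01 X79.0773 Y100.5940 F3873
G01 X62.7466 Y92.2075 F3873
G01 X43.0792 Y82.2707 F3873
M5
G00 X0.0000 Y0.0000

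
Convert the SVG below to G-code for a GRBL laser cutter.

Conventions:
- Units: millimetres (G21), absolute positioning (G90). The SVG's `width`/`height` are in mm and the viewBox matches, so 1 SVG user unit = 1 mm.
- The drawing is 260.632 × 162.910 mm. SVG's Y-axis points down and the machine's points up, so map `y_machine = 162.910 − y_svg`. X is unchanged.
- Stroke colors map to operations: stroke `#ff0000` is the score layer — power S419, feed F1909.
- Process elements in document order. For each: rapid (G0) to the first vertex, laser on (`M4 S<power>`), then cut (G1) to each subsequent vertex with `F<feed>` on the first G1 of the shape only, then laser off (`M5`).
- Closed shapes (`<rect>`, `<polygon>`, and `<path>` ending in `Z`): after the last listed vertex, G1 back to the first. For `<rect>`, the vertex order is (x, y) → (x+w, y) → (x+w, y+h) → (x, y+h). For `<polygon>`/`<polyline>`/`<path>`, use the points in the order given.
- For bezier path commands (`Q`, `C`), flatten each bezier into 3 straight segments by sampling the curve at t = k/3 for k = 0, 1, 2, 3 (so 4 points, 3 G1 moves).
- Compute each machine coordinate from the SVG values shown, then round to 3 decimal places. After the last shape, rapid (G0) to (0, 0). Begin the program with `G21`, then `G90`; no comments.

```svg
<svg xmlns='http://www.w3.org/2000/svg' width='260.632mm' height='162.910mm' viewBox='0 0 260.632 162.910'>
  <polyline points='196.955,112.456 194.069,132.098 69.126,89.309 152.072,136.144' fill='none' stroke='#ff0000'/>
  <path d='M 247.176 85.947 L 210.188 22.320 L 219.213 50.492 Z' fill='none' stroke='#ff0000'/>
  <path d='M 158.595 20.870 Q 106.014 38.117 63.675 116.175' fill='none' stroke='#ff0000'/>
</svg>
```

G21
G90
G0 X196.955 Y50.454
M4 S419
G1 X194.069 Y30.812 F1909
G1 X69.126 Y73.601
G1 X152.072 Y26.766
M5
G0 X247.176 Y76.963
M4 S419
G1 X210.188 Y140.590 F1909
G1 X219.213 Y112.418
G1 X247.176 Y76.963
M5
G0 X158.595 Y142.040
M4 S419
G1 X124.679 Y123.785 F1909
G1 X93.039 Y92.017
G1 X63.675 Y46.735
M5
G0 X0.000 Y0.000

1 u = 1 mm; y_m = 162.910 − y.

[1] `<polyline>` open polyline, #ff0000→score S419 F1909: (196.955,50.454) → (194.069,30.812) → (69.126,73.601) → (152.072,26.766)

[2] `<path>` closed polygon, #ff0000→score S419 F1909: (247.176,76.963) → (210.188,140.590) → (219.213,112.418) → (247.176,76.963) (closed)

[3] `<path>` quadratic bezier, #ff0000→score S419 F1909: (158.595,142.040) → (124.679,123.785) → (93.039,92.017) → (63.675,46.735)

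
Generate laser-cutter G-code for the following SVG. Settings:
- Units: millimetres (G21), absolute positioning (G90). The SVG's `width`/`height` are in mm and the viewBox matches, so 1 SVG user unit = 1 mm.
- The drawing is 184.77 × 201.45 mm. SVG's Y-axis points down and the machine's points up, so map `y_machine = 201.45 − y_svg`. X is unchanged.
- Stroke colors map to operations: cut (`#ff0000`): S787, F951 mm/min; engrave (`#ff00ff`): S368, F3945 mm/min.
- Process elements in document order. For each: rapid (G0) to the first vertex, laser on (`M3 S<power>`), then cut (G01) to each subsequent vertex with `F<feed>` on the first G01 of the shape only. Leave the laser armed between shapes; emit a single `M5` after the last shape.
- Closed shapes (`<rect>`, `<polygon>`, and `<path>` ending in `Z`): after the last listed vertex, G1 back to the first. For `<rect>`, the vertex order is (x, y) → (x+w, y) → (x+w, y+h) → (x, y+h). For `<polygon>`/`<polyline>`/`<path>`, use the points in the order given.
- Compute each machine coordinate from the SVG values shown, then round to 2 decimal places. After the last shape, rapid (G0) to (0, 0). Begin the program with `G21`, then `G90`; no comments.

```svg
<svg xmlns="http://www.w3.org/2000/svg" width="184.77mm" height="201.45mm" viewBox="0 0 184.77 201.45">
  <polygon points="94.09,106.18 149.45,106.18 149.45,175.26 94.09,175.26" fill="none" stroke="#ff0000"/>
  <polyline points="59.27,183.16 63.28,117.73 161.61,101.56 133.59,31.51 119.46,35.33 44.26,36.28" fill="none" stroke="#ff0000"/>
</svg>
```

1 u = 1 mm; y_m = 201.45 − y.

[1] `<polygon>` rectangle, #ff0000→cut S787 F951: (94.09,95.27) → (149.45,95.27) → (149.45,26.19) → (94.09,26.19) → (94.09,95.27) (closed)

[2] `<polyline>` open polyline, #ff0000→cut S787 F951: (59.27,18.29) → (63.28,83.72) → (161.61,99.89) → (133.59,169.94) → (119.46,166.12) → (44.26,165.17)

G21
G90
G0 X94.09 Y95.27
M3 S787
G01 X149.45 Y95.27 F951
G01 X149.45 Y26.19
G01 X94.09 Y26.19
G01 X94.09 Y95.27
G0 X59.27 Y18.29
M3 S787
G01 X63.28 Y83.72 F951
G01 X161.61 Y99.89
G01 X133.59 Y169.94
G01 X119.46 Y166.12
G01 X44.26 Y165.17
M5
G0 X0.00 Y0.00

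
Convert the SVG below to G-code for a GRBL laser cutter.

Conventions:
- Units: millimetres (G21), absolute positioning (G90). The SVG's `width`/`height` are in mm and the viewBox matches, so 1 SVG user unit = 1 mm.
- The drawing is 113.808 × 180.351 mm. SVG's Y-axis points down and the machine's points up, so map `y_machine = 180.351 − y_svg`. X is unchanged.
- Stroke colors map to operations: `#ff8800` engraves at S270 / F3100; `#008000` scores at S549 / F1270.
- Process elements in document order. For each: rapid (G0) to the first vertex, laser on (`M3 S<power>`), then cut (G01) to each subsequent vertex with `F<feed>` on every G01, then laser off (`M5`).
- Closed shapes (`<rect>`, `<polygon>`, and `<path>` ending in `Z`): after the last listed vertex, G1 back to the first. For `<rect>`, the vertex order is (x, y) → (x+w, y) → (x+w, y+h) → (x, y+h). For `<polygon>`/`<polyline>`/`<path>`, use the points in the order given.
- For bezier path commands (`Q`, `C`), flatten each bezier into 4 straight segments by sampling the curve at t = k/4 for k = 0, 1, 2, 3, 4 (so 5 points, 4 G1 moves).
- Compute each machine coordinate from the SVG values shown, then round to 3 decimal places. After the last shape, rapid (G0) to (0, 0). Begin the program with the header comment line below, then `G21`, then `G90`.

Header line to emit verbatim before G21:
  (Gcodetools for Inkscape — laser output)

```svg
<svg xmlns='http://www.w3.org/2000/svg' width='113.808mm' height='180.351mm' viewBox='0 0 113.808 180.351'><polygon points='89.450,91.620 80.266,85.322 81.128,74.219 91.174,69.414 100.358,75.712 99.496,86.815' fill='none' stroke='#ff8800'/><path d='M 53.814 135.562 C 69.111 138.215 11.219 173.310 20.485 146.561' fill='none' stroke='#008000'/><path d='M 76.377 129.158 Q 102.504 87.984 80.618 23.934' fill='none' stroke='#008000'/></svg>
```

(Gcodetools for Inkscape — laser output)
G21
G90
G0 X89.450 Y88.731
M3 S270
G01 X80.266 Y95.029 F3100
G01 X81.128 Y106.132 F3100
G01 X91.174 Y110.937 F3100
G01 X100.358 Y104.639 F3100
G01 X99.496 Y93.536 F3100
G01 X89.450 Y88.731 F3100
M5
G0 X53.814 Y44.789
M3 S549
G01 X53.757 Y38.190 F1270
G01 X39.411 Y28.264 F1270
G01 X23.935 Y23.851 F1270
G01 X20.485 Y33.790 F1270
M5
G0 X76.377 Y51.193
M3 S549
G01 X86.440 Y73.210 F1270
G01 X90.501 Y98.086 F1270
G01 X88.560 Y125.822 F1270
G01 X80.618 Y156.417 F1270
M5
G0 X0.000 Y0.000

viewBox `0 0 113.808 180.351` with mm width/height → 1 unit = 1 mm. Flip: y_m = 180.351 − y_svg.

**Shape 1** — `<polygon>` regular polygon, stroke `#ff8800` → engrave (S270, F3100). Machine vertices: (89.450,88.731) → (80.266,95.029) → (81.128,106.132) → (91.174,110.937) → (100.358,104.639) → (99.496,93.536) → (89.450,88.731). Closed: final G1 returns to the first vertex.

**Shape 2** — `<path>` cubic bezier, stroke `#008000` → score (S549, F1270). Control points (SVG): P0=(53.814,135.562), P1=(69.111,138.215), P2=(11.219,173.310), P3=(20.485,146.561); sampled at t=k/4. Machine vertices: (53.814,44.789) → (53.757,38.190) → (39.411,28.264) → (23.935,23.851) → (20.485,33.790). Open path.

**Shape 3** — `<path>` quadratic bezier, stroke `#008000` → score (S549, F1270). Control points (SVG): P0=(76.377,129.158), P1=(102.504,87.984), P2=(80.618,23.934); sampled at t=k/4. Machine vertices: (76.377,51.193) → (86.440,73.210) → (90.501,98.086) → (88.560,125.822) → (80.618,156.417). Open path.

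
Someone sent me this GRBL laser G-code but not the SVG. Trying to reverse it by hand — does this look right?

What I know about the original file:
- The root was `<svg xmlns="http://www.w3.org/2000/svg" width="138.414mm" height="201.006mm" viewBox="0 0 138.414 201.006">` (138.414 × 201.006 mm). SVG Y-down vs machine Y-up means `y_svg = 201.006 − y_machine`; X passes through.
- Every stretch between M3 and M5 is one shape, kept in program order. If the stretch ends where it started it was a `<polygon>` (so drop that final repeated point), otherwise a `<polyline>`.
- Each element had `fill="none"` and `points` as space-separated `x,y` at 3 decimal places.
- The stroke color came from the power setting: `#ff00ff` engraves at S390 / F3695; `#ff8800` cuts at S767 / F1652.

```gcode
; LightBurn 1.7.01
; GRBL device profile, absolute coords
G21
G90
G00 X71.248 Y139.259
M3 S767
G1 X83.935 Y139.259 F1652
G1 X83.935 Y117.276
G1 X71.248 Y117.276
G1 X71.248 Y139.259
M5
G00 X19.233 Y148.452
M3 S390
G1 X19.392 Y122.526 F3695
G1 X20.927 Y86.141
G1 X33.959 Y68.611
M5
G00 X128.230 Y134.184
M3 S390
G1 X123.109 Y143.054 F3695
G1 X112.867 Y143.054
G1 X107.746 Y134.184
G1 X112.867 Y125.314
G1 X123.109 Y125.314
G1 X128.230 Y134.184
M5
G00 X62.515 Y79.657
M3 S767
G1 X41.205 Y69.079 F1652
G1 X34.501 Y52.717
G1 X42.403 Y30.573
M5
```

<svg xmlns="http://www.w3.org/2000/svg" width="138.414mm" height="201.006mm" viewBox="0 0 138.414 201.006">
  <polygon points="71.248,61.747 83.935,61.747 83.935,83.730 71.248,83.730" fill="none" stroke="#ff8800"/>
  <polyline points="19.233,52.554 19.392,78.480 20.927,114.865 33.959,132.395" fill="none" stroke="#ff00ff"/>
  <polygon points="128.230,66.822 123.109,57.952 112.867,57.952 107.746,66.822 112.867,75.692 123.109,75.692" fill="none" stroke="#ff00ff"/>
  <polyline points="62.515,121.349 41.205,131.927 34.501,148.289 42.403,170.433" fill="none" stroke="#ff8800"/>
</svg>

Each laser-on run becomes one SVG element. Flip Y back into SVG space with y_svg = 201.006 − y_machine.

Run 1: the run's S767 means `#ff8800` (cut). The run returns to its start, so emit a `<polygon>` with points (Y-flipped): 71.248,61.747 83.935,61.747 83.935,83.730 71.248,83.730.

Run 2: the run's S390 means `#ff00ff` (engrave). The run is open, so emit a `<polyline>` with points (Y-flipped): 19.233,52.554 19.392,78.480 20.927,114.865 33.959,132.395.

Run 3: S390 ⇒ engrave layer `#ff00ff`. The run returns to its start, so emit a `<polygon>` with points (Y-flipped): 128.230,66.822 123.109,57.952 112.867,57.952 107.746,66.822 112.867,75.692 123.109,75.692.

Run 4: power S767 maps to stroke `#ff8800` (cut). The run is open, so emit a `<polyline>` with points (Y-flipped): 62.515,121.349 41.205,131.927 34.501,148.289 42.403,170.433.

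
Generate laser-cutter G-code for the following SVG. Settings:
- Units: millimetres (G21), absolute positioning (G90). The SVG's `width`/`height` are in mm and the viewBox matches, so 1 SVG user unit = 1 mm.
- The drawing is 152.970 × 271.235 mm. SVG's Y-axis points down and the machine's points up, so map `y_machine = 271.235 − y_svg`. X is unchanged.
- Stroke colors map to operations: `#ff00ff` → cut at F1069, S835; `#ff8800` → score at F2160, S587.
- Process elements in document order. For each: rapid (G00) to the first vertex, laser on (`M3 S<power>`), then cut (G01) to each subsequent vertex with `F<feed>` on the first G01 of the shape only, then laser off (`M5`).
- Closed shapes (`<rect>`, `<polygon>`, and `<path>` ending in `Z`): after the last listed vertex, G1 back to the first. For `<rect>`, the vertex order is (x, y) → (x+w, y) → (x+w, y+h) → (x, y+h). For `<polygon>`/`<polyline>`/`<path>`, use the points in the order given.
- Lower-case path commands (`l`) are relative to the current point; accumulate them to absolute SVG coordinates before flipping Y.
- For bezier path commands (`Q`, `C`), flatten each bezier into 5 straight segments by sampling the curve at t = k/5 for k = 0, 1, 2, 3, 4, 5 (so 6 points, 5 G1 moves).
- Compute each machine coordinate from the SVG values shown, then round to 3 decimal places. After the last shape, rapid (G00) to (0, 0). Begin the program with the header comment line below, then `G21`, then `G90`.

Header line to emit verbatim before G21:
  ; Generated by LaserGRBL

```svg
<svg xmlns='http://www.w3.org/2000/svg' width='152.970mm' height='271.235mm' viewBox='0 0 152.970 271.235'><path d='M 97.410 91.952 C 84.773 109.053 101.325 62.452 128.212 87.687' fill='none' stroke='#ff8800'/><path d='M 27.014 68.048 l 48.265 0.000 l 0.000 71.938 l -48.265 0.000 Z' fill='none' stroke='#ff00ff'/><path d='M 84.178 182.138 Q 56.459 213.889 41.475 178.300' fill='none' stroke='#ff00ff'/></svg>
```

viewBox `0 0 152.970 271.235` with mm width/height → 1 unit = 1 mm. Flip: y_m = 271.235 − y_svg.

**Shape 1** — `<path>` cubic bezier, stroke `#ff8800` → score (S587, F2160). Control points (SVG): P0=(97.410,91.952), P1=(84.773,109.053), P2=(101.325,62.452), P3=(128.212,87.687); sampled at t=k/5. Machine vertices: (97.410,179.283) → (93.180,175.582) → (95.050,180.664) → (102.115,188.023) → (113.471,191.153) → (128.212,183.548). Open path.

**Shape 2** — `<path>` rectangle, stroke `#ff00ff` → cut (S835, F1069). Machine vertices: (27.014,203.187) → (75.279,203.187) → (75.279,131.249) → (27.014,131.249) → (27.014,203.187). Closed: final G1 returns to the first vertex.

**Shape 3** — `<path>` quadratic bezier, stroke `#ff00ff` → cut (S835, F1069). Control points (SVG): P0=(84.178,182.138), P1=(56.459,213.889), P2=(41.475,178.300); sampled at t=k/5. Machine vertices: (84.178,89.097) → (73.600,79.090) → (64.040,74.471) → (55.500,75.238) → (47.978,81.393) → (41.475,92.935). Open path.

; Generated by LaserGRBL
G21
G90
G00 X97.410 Y179.283
M3 S587
G01 X93.180 Y175.582 F2160
G01 X95.050 Y180.664
G01 X102.115 Y188.023
G01 X113.471 Y191.153
G01 X128.212 Y183.548
M5
G00 X27.014 Y203.187
M3 S835
G01 X75.279 Y203.187 F1069
G01 X75.279 Y131.249
G01 X27.014 Y131.249
G01 X27.014 Y203.187
M5
G00 X84.178 Y89.097
M3 S835
G01 X73.600 Y79.090 F1069
G01 X64.040 Y74.471
G01 X55.500 Y75.238
G01 X47.978 Y81.393
G01 X41.475 Y92.935
M5
G00 X0.000 Y0.000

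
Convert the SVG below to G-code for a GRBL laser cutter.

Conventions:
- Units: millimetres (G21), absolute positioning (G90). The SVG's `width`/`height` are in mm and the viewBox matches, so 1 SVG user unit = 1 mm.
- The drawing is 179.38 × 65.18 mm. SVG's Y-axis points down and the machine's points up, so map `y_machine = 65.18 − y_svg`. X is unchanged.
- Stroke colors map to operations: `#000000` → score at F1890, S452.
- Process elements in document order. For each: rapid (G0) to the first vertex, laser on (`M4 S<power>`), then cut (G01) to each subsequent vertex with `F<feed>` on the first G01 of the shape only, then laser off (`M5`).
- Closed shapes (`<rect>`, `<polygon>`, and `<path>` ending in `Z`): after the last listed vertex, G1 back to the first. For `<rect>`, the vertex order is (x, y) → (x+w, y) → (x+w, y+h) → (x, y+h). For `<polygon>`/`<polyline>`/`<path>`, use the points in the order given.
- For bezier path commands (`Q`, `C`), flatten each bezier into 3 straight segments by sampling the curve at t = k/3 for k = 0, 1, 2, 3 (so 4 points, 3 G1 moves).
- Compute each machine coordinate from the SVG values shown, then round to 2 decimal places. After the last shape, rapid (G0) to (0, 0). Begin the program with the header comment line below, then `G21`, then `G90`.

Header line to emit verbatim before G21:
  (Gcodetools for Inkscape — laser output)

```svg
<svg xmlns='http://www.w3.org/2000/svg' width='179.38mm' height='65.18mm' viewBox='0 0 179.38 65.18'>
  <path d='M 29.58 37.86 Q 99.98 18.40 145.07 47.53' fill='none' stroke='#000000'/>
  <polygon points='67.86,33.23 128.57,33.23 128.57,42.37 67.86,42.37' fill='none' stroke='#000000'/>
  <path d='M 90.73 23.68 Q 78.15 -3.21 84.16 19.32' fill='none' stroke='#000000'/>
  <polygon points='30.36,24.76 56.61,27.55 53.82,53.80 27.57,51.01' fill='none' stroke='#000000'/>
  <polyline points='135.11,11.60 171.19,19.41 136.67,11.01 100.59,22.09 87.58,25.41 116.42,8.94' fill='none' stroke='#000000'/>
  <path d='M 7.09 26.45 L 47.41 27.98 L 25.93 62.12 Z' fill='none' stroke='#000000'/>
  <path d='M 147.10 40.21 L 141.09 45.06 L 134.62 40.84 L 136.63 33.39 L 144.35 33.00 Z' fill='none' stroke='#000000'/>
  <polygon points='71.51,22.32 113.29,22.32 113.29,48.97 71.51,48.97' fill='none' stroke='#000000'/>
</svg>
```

(Gcodetools for Inkscape — laser output)
G21
G90
G0 X29.58 Y27.32
M4 S452
G01 X73.70 Y34.89 F1890
G01 X112.20 Y31.67
G01 X145.07 Y17.65
M5
G0 X67.86 Y31.95
M4 S452
G01 X128.57 Y31.95 F1890
G01 X128.57 Y22.81
G01 X67.86 Y22.81
G01 X67.86 Y31.95
M5
G0 X90.73 Y41.50
M4 S452
G01 X84.41 Y53.94 F1890
G01 X82.22 Y55.39
G01 X84.16 Y45.86
M5
G0 X30.36 Y40.42
M4 S452
G01 X56.61 Y37.63 F1890
G01 X53.82 Y11.38
G01 X27.57 Y14.17
G01 X30.36 Y40.42
M5
G0 X135.11 Y53.58
M4 S452
G01 X171.19 Y45.77 F1890
G01 X136.67 Y54.17
G01 X100.59 Y43.09
G01 X87.58 Y39.77
G01 X116.42 Y56.24
M5
G0 X7.09 Y38.73
M4 S452
G01 X47.41 Y37.20 F1890
G01 X25.93 Y3.06
G01 X7.09 Y38.73
M5
G0 X147.10 Y24.97
M4 S452
G01 X141.09 Y20.12 F1890
G01 X134.62 Y24.34
G01 X136.63 Y31.79
G01 X144.35 Y32.18
G01 X147.10 Y24.97
M5
G0 X71.51 Y42.86
M4 S452
G01 X113.29 Y42.86 F1890
G01 X113.29 Y16.21
G01 X71.51 Y16.21
G01 X71.51 Y42.86
M5
G0 X0.00 Y0.00

1 u = 1 mm; y_m = 65.18 − y.

[1] `<path>` quadratic bezier, #000000→score S452 F1890: (29.58,27.32) → (73.70,34.89) → (112.20,31.67) → (145.07,17.65)

[2] `<polygon>` rectangle, #000000→score S452 F1890: (67.86,31.95) → (128.57,31.95) → (128.57,22.81) → (67.86,22.81) → (67.86,31.95) (closed)

[3] `<path>` quadratic bezier, #000000→score S452 F1890: (90.73,41.50) → (84.41,53.94) → (82.22,55.39) → (84.16,45.86)

[4] `<polygon>` regular polygon, #000000→score S452 F1890: (30.36,40.42) → (56.61,37.63) → (53.82,11.38) → (27.57,14.17) → (30.36,40.42) (closed)

[5] `<polyline>` open polyline, #000000→score S452 F1890: (135.11,53.58) → (171.19,45.77) → (136.67,54.17) → (100.59,43.09) → (87.58,39.77) → (116.42,56.24)

[6] `<path>` regular polygon, #000000→score S452 F1890: (7.09,38.73) → (47.41,37.20) → (25.93,3.06) → (7.09,38.73) (closed)

[7] `<path>` regular polygon, #000000→score S452 F1890: (147.10,24.97) → (141.09,20.12) → (134.62,24.34) → (136.63,31.79) → (144.35,32.18) → (147.10,24.97) (closed)

[8] `<polygon>` rectangle, #000000→score S452 F1890: (71.51,42.86) → (113.29,42.86) → (113.29,16.21) → (71.51,16.21) → (71.51,42.86) (closed)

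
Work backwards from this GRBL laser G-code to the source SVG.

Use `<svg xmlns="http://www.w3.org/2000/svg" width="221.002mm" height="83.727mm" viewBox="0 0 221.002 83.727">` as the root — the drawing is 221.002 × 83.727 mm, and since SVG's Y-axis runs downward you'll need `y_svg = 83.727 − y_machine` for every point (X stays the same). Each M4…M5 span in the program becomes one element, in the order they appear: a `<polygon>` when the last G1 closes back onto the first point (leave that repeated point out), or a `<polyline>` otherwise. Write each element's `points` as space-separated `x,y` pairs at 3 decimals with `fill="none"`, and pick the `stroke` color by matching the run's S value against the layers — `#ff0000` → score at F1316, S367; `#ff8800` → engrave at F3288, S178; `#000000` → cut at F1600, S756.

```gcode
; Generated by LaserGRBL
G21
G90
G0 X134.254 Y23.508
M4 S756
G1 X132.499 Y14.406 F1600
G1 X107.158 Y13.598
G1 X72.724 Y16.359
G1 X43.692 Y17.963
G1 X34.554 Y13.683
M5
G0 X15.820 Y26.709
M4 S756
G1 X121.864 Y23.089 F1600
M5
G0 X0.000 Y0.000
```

<svg xmlns="http://www.w3.org/2000/svg" width="221.002mm" height="83.727mm" viewBox="0 0 221.002 83.727">
  <polyline points="134.254,60.219 132.499,69.321 107.158,70.129 72.724,67.368 43.692,65.764 34.554,70.044" fill="none" stroke="#000000"/>
  <polyline points="15.820,57.018 121.864,60.638" fill="none" stroke="#000000"/>
</svg>

Each laser-on run becomes one SVG element. Flip Y back into SVG space with y_svg = 83.727 − y_machine. Every run uses S756, so all elements get stroke `#000000` (cut).

Run 1: The run is open, so emit a `<polyline>` with points (Y-flipped): 134.254,60.219 132.499,69.321 107.158,70.129 72.724,67.368 43.692,65.764 34.554,70.044.

Run 2: The run is open, so emit a `<polyline>` with points (Y-flipped): 15.820,57.018 121.864,60.638.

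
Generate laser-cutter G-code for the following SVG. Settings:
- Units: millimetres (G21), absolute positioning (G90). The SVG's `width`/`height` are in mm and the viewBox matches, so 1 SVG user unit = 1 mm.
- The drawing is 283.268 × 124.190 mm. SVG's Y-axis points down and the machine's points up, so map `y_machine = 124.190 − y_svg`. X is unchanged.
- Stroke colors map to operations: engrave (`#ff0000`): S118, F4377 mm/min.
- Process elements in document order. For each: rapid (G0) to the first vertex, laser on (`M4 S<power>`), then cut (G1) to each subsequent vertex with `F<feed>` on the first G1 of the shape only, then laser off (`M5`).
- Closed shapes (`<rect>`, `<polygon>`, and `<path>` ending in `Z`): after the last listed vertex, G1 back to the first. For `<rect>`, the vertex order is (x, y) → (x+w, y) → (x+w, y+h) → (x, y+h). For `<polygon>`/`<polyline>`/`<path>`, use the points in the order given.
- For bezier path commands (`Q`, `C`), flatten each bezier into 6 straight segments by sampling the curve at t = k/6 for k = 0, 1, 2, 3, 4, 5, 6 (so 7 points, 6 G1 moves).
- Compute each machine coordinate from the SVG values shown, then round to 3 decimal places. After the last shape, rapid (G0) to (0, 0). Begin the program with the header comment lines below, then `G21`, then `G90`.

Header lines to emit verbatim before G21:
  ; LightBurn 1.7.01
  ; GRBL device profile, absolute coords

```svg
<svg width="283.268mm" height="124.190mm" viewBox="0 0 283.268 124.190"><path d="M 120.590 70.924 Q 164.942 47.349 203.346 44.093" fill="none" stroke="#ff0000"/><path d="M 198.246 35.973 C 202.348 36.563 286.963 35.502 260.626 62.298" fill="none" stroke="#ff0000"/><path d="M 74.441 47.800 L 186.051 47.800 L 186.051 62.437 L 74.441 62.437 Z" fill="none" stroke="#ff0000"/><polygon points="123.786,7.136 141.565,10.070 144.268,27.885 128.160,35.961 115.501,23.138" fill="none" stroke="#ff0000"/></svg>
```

viewBox `0 0 283.268 124.190` with mm width/height → 1 unit = 1 mm. Flip: y_m = 124.190 − y_svg.

**Shape 1** — `<path>` quadratic bezier, stroke `#ff0000` → engrave (S118, F4377). Control points (SVG): P0=(120.590,70.924), P1=(164.942,47.349), P2=(203.346,44.093); sampled at t=k/6. Machine vertices: (120.590,53.266) → (135.209,60.560) → (149.497,66.725) → (163.455,71.761) → (177.082,75.669) → (190.379,78.447) → (203.346,80.097). Open path.

**Shape 2** — `<path>` cubic bezier, stroke `#ff0000` → engrave (S118, F4377). Control points (SVG): P0=(198.246,35.973), P1=(202.348,36.563), P2=(286.963,35.502), P3=(260.626,62.298); sampled at t=k/6. Machine vertices: (198.246,88.217) → (206.120,87.923) → (222.094,87.084) → (240.851,84.882) → (257.070,80.495) → (265.435,73.105) → (260.626,61.892). Open path.

**Shape 3** — `<path>` rectangle, stroke `#ff0000` → engrave (S118, F4377). Machine vertices: (74.441,76.390) → (186.051,76.390) → (186.051,61.753) → (74.441,61.753) → (74.441,76.390). Closed: final G1 returns to the first vertex.

**Shape 4** — `<polygon>` regular polygon, stroke `#ff0000` → engrave (S118, F4377). Machine vertices: (123.786,117.054) → (141.565,114.120) → (144.268,96.305) → (128.160,88.229) → (115.501,101.052) → (123.786,117.054). Closed: final G1 returns to the first vertex.

; LightBurn 1.7.01
; GRBL device profile, absolute coords
G21
G90
G0 X120.590 Y53.266
M4 S118
G1 X135.209 Y60.560 F4377
G1 X149.497 Y66.725
G1 X163.455 Y71.761
G1 X177.082 Y75.669
G1 X190.379 Y78.447
G1 X203.346 Y80.097
M5
G0 X198.246 Y88.217
M4 S118
G1 X206.120 Y87.923 F4377
G1 X222.094 Y87.084
G1 X240.851 Y84.882
G1 X257.070 Y80.495
G1 X265.435 Y73.105
G1 X260.626 Y61.892
M5
G0 X74.441 Y76.390
M4 S118
G1 X186.051 Y76.390 F4377
G1 X186.051 Y61.753
G1 X74.441 Y61.753
G1 X74.441 Y76.390
M5
G0 X123.786 Y117.054
M4 S118
G1 X141.565 Y114.120 F4377
G1 X144.268 Y96.305
G1 X128.160 Y88.229
G1 X115.501 Y101.052
G1 X123.786 Y117.054
M5
G0 X0.000 Y0.000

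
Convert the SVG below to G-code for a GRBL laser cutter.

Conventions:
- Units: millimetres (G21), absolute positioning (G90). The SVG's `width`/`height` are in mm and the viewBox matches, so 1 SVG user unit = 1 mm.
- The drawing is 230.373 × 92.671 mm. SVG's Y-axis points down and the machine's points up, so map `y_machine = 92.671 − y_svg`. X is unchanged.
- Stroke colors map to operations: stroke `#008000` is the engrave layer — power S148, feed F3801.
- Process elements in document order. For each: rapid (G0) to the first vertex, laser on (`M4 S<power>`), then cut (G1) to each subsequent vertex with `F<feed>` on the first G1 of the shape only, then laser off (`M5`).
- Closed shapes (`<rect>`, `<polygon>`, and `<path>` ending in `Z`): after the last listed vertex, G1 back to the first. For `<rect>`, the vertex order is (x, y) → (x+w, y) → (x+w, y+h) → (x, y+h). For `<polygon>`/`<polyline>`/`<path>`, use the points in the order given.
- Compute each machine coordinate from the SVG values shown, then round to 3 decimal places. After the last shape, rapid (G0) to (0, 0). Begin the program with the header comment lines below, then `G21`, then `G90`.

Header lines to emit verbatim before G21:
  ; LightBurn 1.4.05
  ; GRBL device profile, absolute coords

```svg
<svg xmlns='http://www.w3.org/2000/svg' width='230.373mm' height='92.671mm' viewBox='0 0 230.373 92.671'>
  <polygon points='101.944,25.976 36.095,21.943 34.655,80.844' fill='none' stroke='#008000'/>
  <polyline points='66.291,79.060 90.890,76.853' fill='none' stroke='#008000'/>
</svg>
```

viewBox `0 0 230.373 92.671` with mm width/height → 1 unit = 1 mm. Flip: y_m = 92.671 − y_svg.

**Shape 1** — `<polygon>` closed polygon, stroke `#008000` → engrave (S148, F3801). Machine vertices: (101.944,66.695) → (36.095,70.728) → (34.655,11.827) → (101.944,66.695). Closed: final G1 returns to the first vertex.

**Shape 2** — `<polyline>` line segment, stroke `#008000` → engrave (S148, F3801). Machine vertices: (66.291,13.611) → (90.890,15.818). Open path.

; LightBurn 1.4.05
; GRBL device profile, absolute coords
G21
G90
G0 X101.944 Y66.695
M4 S148
G1 X36.095 Y70.728 F3801
G1 X34.655 Y11.827
G1 X101.944 Y66.695
M5
G0 X66.291 Y13.611
M4 S148
G1 X90.890 Y15.818 F3801
M5
G0 X0.000 Y0.000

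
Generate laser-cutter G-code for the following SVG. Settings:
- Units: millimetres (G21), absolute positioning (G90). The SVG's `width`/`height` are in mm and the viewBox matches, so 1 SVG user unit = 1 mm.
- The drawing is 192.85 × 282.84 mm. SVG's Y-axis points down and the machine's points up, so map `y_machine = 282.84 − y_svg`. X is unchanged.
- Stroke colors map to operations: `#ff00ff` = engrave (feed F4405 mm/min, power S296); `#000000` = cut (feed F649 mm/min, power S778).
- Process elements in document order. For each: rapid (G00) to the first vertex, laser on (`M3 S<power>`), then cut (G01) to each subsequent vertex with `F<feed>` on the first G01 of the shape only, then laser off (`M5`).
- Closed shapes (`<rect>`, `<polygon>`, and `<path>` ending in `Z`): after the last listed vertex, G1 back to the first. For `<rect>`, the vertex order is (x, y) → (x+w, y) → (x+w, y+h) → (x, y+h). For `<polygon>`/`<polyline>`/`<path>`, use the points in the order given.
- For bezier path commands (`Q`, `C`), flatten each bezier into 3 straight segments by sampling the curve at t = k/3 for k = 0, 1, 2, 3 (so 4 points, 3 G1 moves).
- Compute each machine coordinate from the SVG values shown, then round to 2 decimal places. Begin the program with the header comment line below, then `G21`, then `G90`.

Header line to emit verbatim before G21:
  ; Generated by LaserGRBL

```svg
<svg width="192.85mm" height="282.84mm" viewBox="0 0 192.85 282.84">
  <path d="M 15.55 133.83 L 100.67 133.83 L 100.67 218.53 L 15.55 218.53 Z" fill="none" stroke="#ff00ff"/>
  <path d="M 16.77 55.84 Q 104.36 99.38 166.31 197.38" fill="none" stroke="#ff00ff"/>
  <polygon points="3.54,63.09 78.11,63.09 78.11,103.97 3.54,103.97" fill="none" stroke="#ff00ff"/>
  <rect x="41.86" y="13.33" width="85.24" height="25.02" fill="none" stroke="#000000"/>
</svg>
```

viewBox `0 0 192.85 282.84` with mm width/height → 1 unit = 1 mm. Flip: y_m = 282.84 − y_svg.

**Shape 1** — `<path>` rectangle, stroke `#ff00ff` → engrave (S296, F4405). Machine vertices: (15.55,149.01) → (100.67,149.01) → (100.67,64.31) → (15.55,64.31) → (15.55,149.01). Closed: final G1 returns to the first vertex.

**Shape 2** — `<path>` quadratic bezier, stroke `#ff00ff` → engrave (S296, F4405). Control points (SVG): P0=(16.77,55.84), P1=(104.36,99.38), P2=(166.31,197.38); sampled at t=k/3. Machine vertices: (16.77,227.00) → (72.31,191.92) → (122.16,144.74) → (166.31,85.46). Open path.

**Shape 3** — `<polygon>` rectangle, stroke `#ff00ff` → engrave (S296, F4405). Machine vertices: (3.54,219.75) → (78.11,219.75) → (78.11,178.87) → (3.54,178.87) → (3.54,219.75). Closed: final G1 returns to the first vertex.

**Shape 4** — `<rect>` rectangle, stroke `#000000` → cut (S778, F649). Machine vertices: (41.86,269.51) → (127.10,269.51) → (127.10,244.49) → (41.86,244.49) → (41.86,269.51). Closed: final G1 returns to the first vertex.

; Generated by LaserGRBL
G21
G90
G00 X15.55 Y149.01
M3 S296
G01 X100.67 Y149.01 F4405
G01 X100.67 Y64.31
G01 X15.55 Y64.31
G01 X15.55 Y149.01
M5
G00 X16.77 Y227.00
M3 S296
G01 X72.31 Y191.92 F4405
G01 X122.16 Y144.74
G01 X166.31 Y85.46
M5
G00 X3.54 Y219.75
M3 S296
G01 X78.11 Y219.75 F4405
G01 X78.11 Y178.87
G01 X3.54 Y178.87
G01 X3.54 Y219.75
M5
G00 X41.86 Y269.51
M3 S778
G01 X127.10 Y269.51 F649
G01 X127.10 Y244.49
G01 X41.86 Y244.49
G01 X41.86 Y269.51
M5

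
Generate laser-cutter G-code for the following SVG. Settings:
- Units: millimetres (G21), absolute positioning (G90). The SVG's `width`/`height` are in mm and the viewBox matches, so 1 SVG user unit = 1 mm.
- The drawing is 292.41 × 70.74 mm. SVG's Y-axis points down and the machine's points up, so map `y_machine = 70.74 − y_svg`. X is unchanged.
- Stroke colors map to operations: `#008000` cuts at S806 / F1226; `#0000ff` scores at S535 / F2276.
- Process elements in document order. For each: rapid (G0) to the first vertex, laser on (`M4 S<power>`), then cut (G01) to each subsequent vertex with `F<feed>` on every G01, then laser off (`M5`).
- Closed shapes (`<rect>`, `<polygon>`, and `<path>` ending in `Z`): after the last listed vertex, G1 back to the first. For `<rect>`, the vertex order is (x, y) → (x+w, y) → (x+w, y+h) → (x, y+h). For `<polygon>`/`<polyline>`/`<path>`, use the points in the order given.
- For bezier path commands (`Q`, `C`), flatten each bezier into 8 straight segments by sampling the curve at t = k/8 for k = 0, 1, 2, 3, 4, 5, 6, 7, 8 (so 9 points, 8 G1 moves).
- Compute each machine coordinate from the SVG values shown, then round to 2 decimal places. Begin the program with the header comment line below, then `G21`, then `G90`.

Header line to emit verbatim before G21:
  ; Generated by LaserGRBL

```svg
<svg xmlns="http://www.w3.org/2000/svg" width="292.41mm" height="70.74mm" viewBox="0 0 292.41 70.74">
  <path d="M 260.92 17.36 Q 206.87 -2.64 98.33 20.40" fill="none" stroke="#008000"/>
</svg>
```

; Generated by LaserGRBL
G21
G90
G0 X260.92 Y53.38
M4 S806
G01 X246.56 Y57.71 F1226
G01 X230.49 Y60.69 F1226
G01 X212.72 Y62.33 F1226
G01 X193.25 Y62.62 F1226
G01 X172.07 Y61.57 F1226
G01 X149.19 Y59.17 F1226
G01 X124.61 Y55.43 F1226
G01 X98.33 Y50.34 F1226
M5

Since the viewBox matches the mm dimensions, user units are millimetres directly. The only transform is the Y-flip y_m = 70.74 − y_svg.

Shape 1 is a quadratic bezier drawn with `<path>`. Its stroke #008000 means cut at S806, F1226. After flipping Y the toolpath is (260.92,53.38) → (246.56,57.71) → (230.49,60.69) → (212.72,62.33) → (193.25,62.62) → (172.07,61.57) → (149.19,59.17) → (124.61,55.43) → (98.33,50.34).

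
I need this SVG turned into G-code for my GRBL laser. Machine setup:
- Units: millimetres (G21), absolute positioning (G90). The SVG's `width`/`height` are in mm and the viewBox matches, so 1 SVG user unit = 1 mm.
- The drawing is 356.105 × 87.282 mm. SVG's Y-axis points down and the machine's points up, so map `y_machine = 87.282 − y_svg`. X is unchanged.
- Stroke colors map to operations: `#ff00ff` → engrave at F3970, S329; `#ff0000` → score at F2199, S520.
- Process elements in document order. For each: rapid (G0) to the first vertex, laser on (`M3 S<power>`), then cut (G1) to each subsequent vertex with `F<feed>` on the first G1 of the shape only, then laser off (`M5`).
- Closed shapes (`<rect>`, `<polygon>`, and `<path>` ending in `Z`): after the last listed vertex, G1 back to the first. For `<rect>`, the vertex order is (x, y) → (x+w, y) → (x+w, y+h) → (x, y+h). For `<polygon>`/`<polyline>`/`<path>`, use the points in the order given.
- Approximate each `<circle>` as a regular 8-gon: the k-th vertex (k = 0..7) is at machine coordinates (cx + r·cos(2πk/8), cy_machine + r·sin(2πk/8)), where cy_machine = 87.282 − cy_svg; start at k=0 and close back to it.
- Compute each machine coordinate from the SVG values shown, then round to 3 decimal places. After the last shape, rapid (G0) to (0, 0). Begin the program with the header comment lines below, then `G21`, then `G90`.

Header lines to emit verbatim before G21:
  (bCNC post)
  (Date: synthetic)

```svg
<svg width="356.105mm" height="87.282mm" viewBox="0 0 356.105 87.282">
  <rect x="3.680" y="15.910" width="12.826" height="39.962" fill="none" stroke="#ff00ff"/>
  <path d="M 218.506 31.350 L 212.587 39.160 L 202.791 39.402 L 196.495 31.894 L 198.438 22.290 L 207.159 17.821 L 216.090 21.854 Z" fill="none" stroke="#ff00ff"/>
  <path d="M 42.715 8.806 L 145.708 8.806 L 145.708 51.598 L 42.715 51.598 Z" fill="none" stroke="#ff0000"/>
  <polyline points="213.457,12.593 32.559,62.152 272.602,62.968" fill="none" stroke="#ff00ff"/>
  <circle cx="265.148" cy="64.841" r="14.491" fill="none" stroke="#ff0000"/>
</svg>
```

1 u = 1 mm; y_m = 87.282 − y.

[1] `<rect>` rectangle, #ff00ff→engrave S329 F3970: (3.680,71.372) → (16.506,71.372) → (16.506,31.410) → (3.680,31.410) → (3.680,71.372) (closed)

[2] `<path>` regular polygon, #ff00ff→engrave S329 F3970: (218.506,55.932) → (212.587,48.122) → (202.791,47.880) → (196.495,55.388) → (198.438,64.992) → (207.159,69.461) → (216.090,65.428) → (218.506,55.932) (closed)

[3] `<path>` rectangle, #ff0000→score S520 F2199: (42.715,78.476) → (145.708,78.476) → (145.708,35.684) → (42.715,35.684) → (42.715,78.476) (closed)

[4] `<polyline>` open polyline, #ff00ff→engrave S329 F3970: (213.457,74.689) → (32.559,25.130) → (272.602,24.314)

[5] `<circle>` circle, #ff0000→score S520 F2199: (279.639,22.441) → (275.395,32.688) → (265.148,36.932) → (254.901,32.688) → (250.657,22.441) → (254.901,12.194) → (265.148,7.950) → (275.395,12.194) → (279.639,22.441) (closed)

(bCNC post)
(Date: synthetic)
G21
G90
G0 X3.680 Y71.372
M3 S329
G1 X16.506 Y71.372 F3970
G1 X16.506 Y31.410
G1 X3.680 Y31.410
G1 X3.680 Y71.372
M5
G0 X218.506 Y55.932
M3 S329
G1 X212.587 Y48.122 F3970
G1 X202.791 Y47.880
G1 X196.495 Y55.388
G1 X198.438 Y64.992
G1 X207.159 Y69.461
G1 X216.090 Y65.428
G1 X218.506 Y55.932
M5
G0 X42.715 Y78.476
M3 S520
G1 X145.708 Y78.476 F2199
G1 X145.708 Y35.684
G1 X42.715 Y35.684
G1 X42.715 Y78.476
M5
G0 X213.457 Y74.689
M3 S329
G1 X32.559 Y25.130 F3970
G1 X272.602 Y24.314
M5
G0 X279.639 Y22.441
M3 S520
G1 X275.395 Y32.688 F2199
G1 X265.148 Y36.932
G1 X254.901 Y32.688
G1 X250.657 Y22.441
G1 X254.901 Y12.194
G1 X265.148 Y7.950
G1 X275.395 Y12.194
G1 X279.639 Y22.441
M5
G0 X0.000 Y0.000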